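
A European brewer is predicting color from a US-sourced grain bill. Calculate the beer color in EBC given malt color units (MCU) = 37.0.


SRM = 1.4922·MCU^0.6859;  EBC = SRM·1.97
SRM = 1.4922·37.0^0.6859 = 17.7606
EBC = 17.7606·1.97

34.9883 EBC


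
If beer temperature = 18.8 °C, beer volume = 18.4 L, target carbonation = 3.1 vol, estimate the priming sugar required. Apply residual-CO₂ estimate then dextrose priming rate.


residual = 14.695·(0.01821 + 0.09011·e^(−0.04·T));  sugar = (target − residual)·4.0·V
residual = 14.695·(0.01821 + 0.09011·e^(−0.04·18.8)) = 0.8918
sugar = (3.1 − 0.8918)·4.0·18.4

162.5207 g


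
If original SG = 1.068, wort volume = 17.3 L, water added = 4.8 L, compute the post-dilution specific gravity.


SG_new = 1 + (SG_old − 1)·V_old/(V_old + V_water)
pts = (1.068 − 1)·1000·17.3/(17.3 + 4.8) = 53.2308
SG_new = 1 + 53.2308/1000

1.0532


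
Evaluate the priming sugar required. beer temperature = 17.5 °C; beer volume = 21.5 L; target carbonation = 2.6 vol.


residual = 14.695·(0.01821 + 0.09011·e^(−0.04·T));  sugar = (target − residual)·4.0·V
residual = 14.695·(0.01821 + 0.09011·e^(−0.04·17.5)) = 0.9252
sugar = (2.6 − 0.9252)·4.0·21.5

144.0365 g


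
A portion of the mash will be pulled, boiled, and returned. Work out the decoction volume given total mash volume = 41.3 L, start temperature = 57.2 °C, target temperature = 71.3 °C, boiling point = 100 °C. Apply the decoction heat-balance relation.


V_dec = V_total·(T_target − T_start)/(T_boil − T_start)
V_dec = 41.3·(71.3 − 57.2)/(100 − 57.2)

13.6058 L


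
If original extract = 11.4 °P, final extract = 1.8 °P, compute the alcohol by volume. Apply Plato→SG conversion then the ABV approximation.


SG = 259/(259 − P);  ABV = (OG − FG)·131.25
OG = 259/(259 − 11.4) = 1.0460
FG = 259/(259 − 1.8) = 1.0070
ABV = (1.0460 − 1.0070)·131.25

5.1245 % ABV


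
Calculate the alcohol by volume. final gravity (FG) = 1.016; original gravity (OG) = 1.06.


ABV = (OG − FG) · 131.25
ABV = (1.06 − 1.016) · 131.25

5.7750 % ABV


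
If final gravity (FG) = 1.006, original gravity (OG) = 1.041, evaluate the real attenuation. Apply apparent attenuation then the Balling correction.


AA = (OG−FG)/(OG−1)·100;  RA = AA·0.8192
AA = (1.041 − 1.006)/(1.041 − 1)·100 = 85.3659
RA = 85.3659·0.8192

69.9317 %


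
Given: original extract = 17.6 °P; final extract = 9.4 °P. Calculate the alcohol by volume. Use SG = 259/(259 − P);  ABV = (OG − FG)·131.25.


OG = 259/(259 − 17.6) = 1.0729
FG = 259/(259 − 9.4) = 1.0377
ABV = (1.0729 − 1.0377)·131.25

4.6263 % ABV


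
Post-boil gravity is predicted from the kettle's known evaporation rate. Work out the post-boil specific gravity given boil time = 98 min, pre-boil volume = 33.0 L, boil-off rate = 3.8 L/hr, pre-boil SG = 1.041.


V_post = V_pre − rate·(t/60);  SG_post = 1 + (SG_pre−1)·V_pre/V_post
V_post = 33.0 − 3.8·(98/60) = 26.7933
SG_post = 1 + (1.041 − 1)·33.0/26.7933

1.0505


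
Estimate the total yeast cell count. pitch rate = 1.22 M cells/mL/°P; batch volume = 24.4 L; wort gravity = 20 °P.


cells (billions) = rate · V_L · °P
cells = 1.22 · 24.4 · 20

595.3600 billion cells


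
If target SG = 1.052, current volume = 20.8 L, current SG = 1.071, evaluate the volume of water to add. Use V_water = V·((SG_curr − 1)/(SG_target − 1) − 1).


V_water = 20.8·((1.071 − 1)/(1.052 − 1) − 1)

7.6000 L


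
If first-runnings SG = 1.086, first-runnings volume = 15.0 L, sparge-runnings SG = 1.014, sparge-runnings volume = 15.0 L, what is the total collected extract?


total = Σ (SG_i − 1)·1000·V_i
first = (1.086 − 1)·1000·15.0 = 1290.0000
sparge = (1.014 − 1)·1000·15.0 = 210.0000
total = 1290.0000 + 210.0000

1500.0000 gravity·L


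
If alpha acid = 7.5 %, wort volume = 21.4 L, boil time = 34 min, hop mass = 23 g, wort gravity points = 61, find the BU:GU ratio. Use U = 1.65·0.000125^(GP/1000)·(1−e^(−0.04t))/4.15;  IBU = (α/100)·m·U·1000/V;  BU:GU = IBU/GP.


U = 1.65·0.000125^(61/1000)·(1−e^(−0.04·34))/4.15 = 0.1708
IBU = (7.5/100)·23·0.1708·1000/21.4 = 13.7692
BU:GU = 13.7692/61

0.2257


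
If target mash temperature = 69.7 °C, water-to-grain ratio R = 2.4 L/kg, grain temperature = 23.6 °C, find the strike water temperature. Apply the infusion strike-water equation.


T_strike = (0.41/R)·(T_mash − T_grain) + T_mash
T_strike = (0.41/2.4)·(69.7 − 23.6) + 69.7

77.5754 °C


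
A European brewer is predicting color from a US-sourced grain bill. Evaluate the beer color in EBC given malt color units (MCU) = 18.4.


SRM = 1.4922·MCU^0.6859;  EBC = SRM·1.97
SRM = 1.4922·18.4^0.6859 = 10.9993
EBC = 10.9993·1.97

21.6686 EBC


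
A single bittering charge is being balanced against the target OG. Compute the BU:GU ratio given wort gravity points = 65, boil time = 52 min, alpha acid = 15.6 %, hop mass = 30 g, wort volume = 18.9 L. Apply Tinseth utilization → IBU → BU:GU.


U = 1.65·0.000125^(GP/1000)·(1−e^(−0.04t))/4.15;  IBU = (α/100)·m·U·1000/V;  BU:GU = IBU/GP
U = 1.65·0.000125^(65/1000)·(1−e^(−0.04·52))/4.15 = 0.1940
IBU = (15.6/100)·30·0.1940·1000/18.9 = 48.0354
BU:GU = 48.0354/65

0.7390


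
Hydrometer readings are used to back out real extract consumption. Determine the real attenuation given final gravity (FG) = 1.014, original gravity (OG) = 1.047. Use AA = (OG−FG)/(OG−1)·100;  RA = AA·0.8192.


AA = (1.047 − 1.014)/(1.047 − 1)·100 = 70.2128
RA = 70.2128·0.8192

57.5183 %


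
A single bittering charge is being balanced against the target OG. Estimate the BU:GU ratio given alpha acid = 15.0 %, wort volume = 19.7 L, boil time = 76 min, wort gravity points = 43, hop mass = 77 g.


U = 1.65·0.000125^(GP/1000)·(1−e^(−0.04t))/4.15;  IBU = (α/100)·m·U·1000/V;  BU:GU = IBU/GP
U = 1.65·0.000125^(43/1000)·(1−e^(−0.04·76))/4.15 = 0.2572
IBU = (15.0/100)·77·0.2572·1000/19.7 = 150.8103
BU:GU = 150.8103/43

3.5072


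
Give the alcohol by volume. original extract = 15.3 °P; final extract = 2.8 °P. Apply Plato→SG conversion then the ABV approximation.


SG = 259/(259 − P);  ABV = (OG − FG)·131.25
OG = 259/(259 − 15.3) = 1.0628
FG = 259/(259 − 2.8) = 1.0109
ABV = (1.0628 − 1.0109)·131.25

6.8057 % ABV


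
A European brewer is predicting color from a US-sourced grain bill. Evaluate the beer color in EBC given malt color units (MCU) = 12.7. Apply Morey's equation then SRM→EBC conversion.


SRM = 1.4922·MCU^0.6859;  EBC = SRM·1.97
SRM = 1.4922·12.7^0.6859 = 8.5295
EBC = 8.5295·1.97

16.8032 EBC


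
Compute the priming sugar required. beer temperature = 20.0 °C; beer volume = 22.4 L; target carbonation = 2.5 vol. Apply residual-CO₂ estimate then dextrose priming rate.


residual = 14.695·(0.01821 + 0.09011·e^(−0.04·T));  sugar = (target − residual)·4.0·V
residual = 14.695·(0.01821 + 0.09011·e^(−0.04·20.0)) = 0.8626
sugar = (2.5 − 0.8626)·4.0·22.4

146.7126 g


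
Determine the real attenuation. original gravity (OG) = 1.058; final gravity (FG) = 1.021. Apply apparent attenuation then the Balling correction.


AA = (OG−FG)/(OG−1)·100;  RA = AA·0.8192
AA = (1.058 − 1.021)/(1.058 − 1)·100 = 63.7931
RA = 63.7931·0.8192

52.2593 %


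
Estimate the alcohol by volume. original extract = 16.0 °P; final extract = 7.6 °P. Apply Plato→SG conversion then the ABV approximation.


SG = 259/(259 − P);  ABV = (OG − FG)·131.25
OG = 259/(259 − 16.0) = 1.0658
FG = 259/(259 − 7.6) = 1.0302
ABV = (1.0658 − 1.0302)·131.25

4.6742 % ABV


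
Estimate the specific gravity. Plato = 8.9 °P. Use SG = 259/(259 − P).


SG = 259/(259 − 8.9)

1.0356


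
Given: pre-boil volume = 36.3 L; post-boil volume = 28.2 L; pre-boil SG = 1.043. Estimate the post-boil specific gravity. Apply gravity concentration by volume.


SG_post = 1 + (SG_pre − 1)·V_pre/V_post
pts_pre = (1.043 − 1)·1000 = 43.0000
pts_post = 43.0000·36.3/28.2 = 55.3511
SG_post = 1 + 55.3511/1000

1.0554


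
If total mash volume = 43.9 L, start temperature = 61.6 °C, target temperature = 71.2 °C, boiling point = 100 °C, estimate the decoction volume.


V_dec = V_total·(T_target − T_start)/(T_boil − T_start)
V_dec = 43.9·(71.2 − 61.6)/(100 − 61.6)

10.9750 L


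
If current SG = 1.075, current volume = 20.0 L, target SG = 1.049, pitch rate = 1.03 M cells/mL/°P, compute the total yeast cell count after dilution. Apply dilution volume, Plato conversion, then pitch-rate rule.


V_w = V·((SG_c−1)/(SG_t−1)−1);  °P = 259 − 259/SG_t;  cells = rate·(V+V_w)·°P
V_w = 20.0·((1.075−1)/(1.049−1)−1) = 10.6122
V_final = 20.0 + 10.6122 = 30.6122
°P = 259 − 259/1.049 = 12.0982
cells = 1.03·30.6122·12.0982

381.4633 billion cells


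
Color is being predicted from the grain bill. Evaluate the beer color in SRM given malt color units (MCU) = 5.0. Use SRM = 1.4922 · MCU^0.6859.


SRM = 1.4922 · 5.0^0.6859

4.5004 SRM


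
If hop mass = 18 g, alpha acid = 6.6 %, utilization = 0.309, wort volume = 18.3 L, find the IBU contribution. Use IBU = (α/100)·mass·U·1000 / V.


IBU = (6.6/100)·18·0.309·1000 / 18.3

20.0597 IBU


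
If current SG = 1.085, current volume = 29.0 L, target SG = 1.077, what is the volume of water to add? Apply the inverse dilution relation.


V_water = V·((SG_curr − 1)/(SG_target − 1) − 1)
V_water = 29.0·((1.085 − 1)/(1.077 − 1) − 1)

3.0130 L


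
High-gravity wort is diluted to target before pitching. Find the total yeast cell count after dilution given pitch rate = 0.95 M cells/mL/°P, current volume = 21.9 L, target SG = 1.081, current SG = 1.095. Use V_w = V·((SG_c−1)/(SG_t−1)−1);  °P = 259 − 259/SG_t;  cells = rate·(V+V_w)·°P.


V_w = 21.9·((1.095−1)/(1.081−1)−1) = 3.7852
V_final = 21.9 + 3.7852 = 25.6852
°P = 259 − 259/1.081 = 19.4070
cells = 0.95·25.6852·19.4070

473.5495 billion cells


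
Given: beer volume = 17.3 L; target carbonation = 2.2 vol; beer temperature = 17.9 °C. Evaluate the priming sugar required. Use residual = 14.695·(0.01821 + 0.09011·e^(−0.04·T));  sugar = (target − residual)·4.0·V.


residual = 14.695·(0.01821 + 0.09011·e^(−0.04·17.9)) = 0.9147
sugar = (2.2 − 0.9147)·4.0·17.3

88.9414 g


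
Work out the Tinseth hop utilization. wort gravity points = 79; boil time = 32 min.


U = 1.65·0.000125^(GP/1000) · (1 − e^(−0.04·t))/4.15
bigness = 1.65·0.000125^(79/1000) = 0.8112
boil_factor = (1 − e^(−0.04·32))/4.15 = 0.1740
U = 0.8112 · 0.1740

0.1411


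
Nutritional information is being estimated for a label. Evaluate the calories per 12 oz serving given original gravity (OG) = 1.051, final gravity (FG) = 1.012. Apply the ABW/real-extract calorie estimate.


ABW = (OG−FG)·131.25·0.79/FG;  °P = 259 − 259/SG (for OG→OE and FG→AE);  RE = 0.1808·OE + 0.8192·AE;  Cal = (6.9·ABW + 4·(RE−0.1))·FG·3.55
ABW = (1.051 − 1.012)·131.25·0.79/1.012 = 3.9959
OE = 259 − 259/1.051 = 12.5680 °P
AE = 259 − 259/1.012 = 3.0711 °P
RE = 0.1808·12.5680 + 0.8192·3.0711 = 4.7882 °P
Cal = (6.9·3.9959 + 4·(4.7882−0.1))·1.012·3.55

166.4243 kcal


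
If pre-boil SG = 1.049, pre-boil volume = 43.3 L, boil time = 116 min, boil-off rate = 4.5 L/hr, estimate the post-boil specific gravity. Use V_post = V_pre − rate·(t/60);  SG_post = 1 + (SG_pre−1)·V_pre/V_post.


V_post = 43.3 − 4.5·(116/60) = 34.6000
SG_post = 1 + (1.049 − 1)·43.3/34.6000

1.0613


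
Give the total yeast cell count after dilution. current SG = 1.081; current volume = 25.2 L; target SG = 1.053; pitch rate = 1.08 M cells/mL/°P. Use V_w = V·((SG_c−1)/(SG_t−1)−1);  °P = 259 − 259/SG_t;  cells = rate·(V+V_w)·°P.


V_w = 25.2·((1.081−1)/(1.053−1)−1) = 13.3132
V_final = 25.2 + 13.3132 = 38.5132
°P = 259 − 259/1.053 = 13.0361
cells = 1.08·38.5132·13.0361

542.2265 billion cells


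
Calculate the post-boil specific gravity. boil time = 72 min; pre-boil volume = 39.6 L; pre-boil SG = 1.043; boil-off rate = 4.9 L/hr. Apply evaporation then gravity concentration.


V_post = V_pre − rate·(t/60);  SG_post = 1 + (SG_pre−1)·V_pre/V_post
V_post = 39.6 − 4.9·(72/60) = 33.7200
SG_post = 1 + (1.043 − 1)·39.6/33.7200

1.0505


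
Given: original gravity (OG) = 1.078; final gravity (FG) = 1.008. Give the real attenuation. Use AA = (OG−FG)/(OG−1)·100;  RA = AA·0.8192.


AA = (1.078 − 1.008)/(1.078 − 1)·100 = 89.7436
RA = 89.7436·0.8192

73.5179 %


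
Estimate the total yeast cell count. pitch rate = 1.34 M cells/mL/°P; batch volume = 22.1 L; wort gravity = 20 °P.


cells (billions) = rate · V_L · °P
cells = 1.34 · 22.1 · 20

592.2800 billion cells


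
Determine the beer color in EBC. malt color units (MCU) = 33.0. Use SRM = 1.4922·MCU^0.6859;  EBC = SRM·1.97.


SRM = 1.4922·33.0^0.6859 = 16.4201
EBC = 16.4201·1.97

32.3476 EBC


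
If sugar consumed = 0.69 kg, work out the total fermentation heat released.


Q = m_sugar · 590 kJ/kg
Q = 0.69 · 590

407.1000 kJ


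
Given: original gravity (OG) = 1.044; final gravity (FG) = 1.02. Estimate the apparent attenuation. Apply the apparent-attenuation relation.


AA = (OG − FG)/(OG − 1) · 100
AA = (1.044 − 1.02)/(1.044 − 1) · 100

54.5455 %


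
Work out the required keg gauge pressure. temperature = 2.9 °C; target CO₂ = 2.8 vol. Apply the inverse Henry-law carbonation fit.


psi = vols/(0.01821 + 0.09011·e^(−0.04·T)) − 14.695
psi = 2.8/(0.01821 + 0.09011·e^(−0.04·2.9)) − 14.695

13.7456 psi


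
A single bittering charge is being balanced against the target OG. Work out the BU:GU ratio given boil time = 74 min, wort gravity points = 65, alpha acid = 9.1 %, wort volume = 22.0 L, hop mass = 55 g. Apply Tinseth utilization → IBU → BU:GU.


U = 1.65·0.000125^(GP/1000)·(1−e^(−0.04t))/4.15;  IBU = (α/100)·m·U·1000/V;  BU:GU = IBU/GP
U = 1.65·0.000125^(65/1000)·(1−e^(−0.04·74))/4.15 = 0.2102
IBU = (9.1/100)·55·0.2102·1000/22.0 = 47.8198
BU:GU = 47.8198/65

0.7357


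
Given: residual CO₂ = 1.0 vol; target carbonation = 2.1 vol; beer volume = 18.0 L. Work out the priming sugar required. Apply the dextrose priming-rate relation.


sugar = (target − residual)·4.0·V
sugar = (2.1 − 1.0)·4.0·18.0

79.2000 g


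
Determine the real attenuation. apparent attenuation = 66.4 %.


RA = AA · 0.8192
RA = 66.4 · 0.8192

54.3949 %


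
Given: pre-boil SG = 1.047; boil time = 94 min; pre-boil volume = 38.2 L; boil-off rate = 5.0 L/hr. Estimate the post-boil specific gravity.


V_post = V_pre − rate·(t/60);  SG_post = 1 + (SG_pre−1)·V_pre/V_post
V_post = 38.2 − 5.0·(94/60) = 30.3667
SG_post = 1 + (1.047 − 1)·38.2/30.3667

1.0591


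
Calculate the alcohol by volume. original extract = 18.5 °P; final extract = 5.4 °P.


SG = 259/(259 − P);  ABV = (OG − FG)·131.25
OG = 259/(259 − 18.5) = 1.0769
FG = 259/(259 − 5.4) = 1.0213
ABV = (1.0769 − 1.0213)·131.25

7.3014 % ABV


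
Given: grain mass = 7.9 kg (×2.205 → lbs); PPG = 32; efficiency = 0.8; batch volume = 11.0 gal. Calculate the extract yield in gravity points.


points = lbs × PPG × eff / vol
lbs = 7.9 × 2.205 = 17.4195
points = 17.4195 × 32 × 0.8 / 11.0

40.5399 points


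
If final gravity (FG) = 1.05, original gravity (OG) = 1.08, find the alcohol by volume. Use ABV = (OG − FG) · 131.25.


ABV = (1.08 − 1.05) · 131.25

3.9375 % ABV


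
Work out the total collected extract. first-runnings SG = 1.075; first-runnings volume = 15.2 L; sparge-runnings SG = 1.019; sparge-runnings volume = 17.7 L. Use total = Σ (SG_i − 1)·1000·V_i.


first = (1.075 − 1)·1000·15.2 = 1140.0000
sparge = (1.019 − 1)·1000·17.7 = 336.3000
total = 1140.0000 + 336.3000

1476.3000 gravity·L


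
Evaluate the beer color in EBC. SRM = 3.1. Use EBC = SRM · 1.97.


EBC = 3.1 · 1.97

6.1070 EBC


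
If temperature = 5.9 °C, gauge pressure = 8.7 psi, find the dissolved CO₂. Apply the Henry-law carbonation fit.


vols = (P + 14.695)·(0.01821 + 0.09011·e^(−0.04·T))
vols = (8.7 + 14.695)·(0.01821 + 0.09011·e^(−0.04·5.9))

2.0910 volumes


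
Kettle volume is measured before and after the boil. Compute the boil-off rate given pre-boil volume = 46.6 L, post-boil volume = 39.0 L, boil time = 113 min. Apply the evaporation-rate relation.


rate = (V_pre − V_post) / (t_min/60)
rate = (46.6 − 39.0) / (113/60)

4.0354 L/hr


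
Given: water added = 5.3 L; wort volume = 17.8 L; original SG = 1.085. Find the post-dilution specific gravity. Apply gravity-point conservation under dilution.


SG_new = 1 + (SG_old − 1)·V_old/(V_old + V_water)
pts = (1.085 − 1)·1000·17.8/(17.8 + 5.3) = 65.4978
SG_new = 1 + 65.4978/1000

1.0655


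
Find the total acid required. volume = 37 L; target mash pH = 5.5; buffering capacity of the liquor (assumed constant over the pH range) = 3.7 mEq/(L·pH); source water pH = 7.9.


acid = buffering capacity · (pH_source − pH_target) · V
acid = 3.7 · (7.9 − 5.5) · 37

328.5600 mEq


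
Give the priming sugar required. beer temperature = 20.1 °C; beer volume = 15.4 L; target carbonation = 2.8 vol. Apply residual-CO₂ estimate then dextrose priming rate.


residual = 14.695·(0.01821 + 0.09011·e^(−0.04·T));  sugar = (target − residual)·4.0·V
residual = 14.695·(0.01821 + 0.09011·e^(−0.04·20.1)) = 0.8602
sugar = (2.8 − 0.8602)·4.0·15.4

119.4912 g


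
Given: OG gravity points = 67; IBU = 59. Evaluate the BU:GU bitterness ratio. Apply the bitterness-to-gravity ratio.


BU:GU = IBU / OG_points
BU:GU = 59 / 67

0.8806


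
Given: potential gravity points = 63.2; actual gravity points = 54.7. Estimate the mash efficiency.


efficiency = actual / potential × 100
efficiency = 54.7 / 63.2 × 100

86.5506 %


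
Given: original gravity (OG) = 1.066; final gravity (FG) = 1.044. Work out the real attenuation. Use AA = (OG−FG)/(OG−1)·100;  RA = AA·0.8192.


AA = (1.066 − 1.044)/(1.066 − 1)·100 = 33.3333
RA = 33.3333·0.8192

27.3067 %


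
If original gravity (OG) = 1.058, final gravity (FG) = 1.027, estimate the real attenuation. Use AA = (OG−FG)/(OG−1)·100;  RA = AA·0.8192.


AA = (1.058 − 1.027)/(1.058 − 1)·100 = 53.4483
RA = 53.4483·0.8192

43.7848 %


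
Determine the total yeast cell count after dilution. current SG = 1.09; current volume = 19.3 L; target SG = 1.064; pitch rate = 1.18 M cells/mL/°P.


V_w = V·((SG_c−1)/(SG_t−1)−1);  °P = 259 − 259/SG_t;  cells = rate·(V+V_w)·°P
V_w = 19.3·((1.09−1)/(1.064−1)−1) = 7.8406
V_final = 19.3 + 7.8406 = 27.1406
°P = 259 − 259/1.064 = 15.5789
cells = 1.18·27.1406·15.5789

498.9304 billion cells


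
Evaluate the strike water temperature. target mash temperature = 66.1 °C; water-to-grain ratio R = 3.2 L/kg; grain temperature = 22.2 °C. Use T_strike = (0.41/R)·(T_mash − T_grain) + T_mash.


T_strike = (0.41/3.2)·(66.1 − 22.2) + 66.1

71.7247 °C


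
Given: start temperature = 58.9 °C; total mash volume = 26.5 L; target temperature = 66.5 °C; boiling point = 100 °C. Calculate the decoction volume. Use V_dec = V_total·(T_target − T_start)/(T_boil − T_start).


V_dec = 26.5·(66.5 − 58.9)/(100 − 58.9)

4.9002 L


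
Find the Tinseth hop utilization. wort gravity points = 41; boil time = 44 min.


U = 1.65·0.000125^(GP/1000) · (1 − e^(−0.04·t))/4.15
bigness = 1.65·0.000125^(41/1000) = 1.1415
boil_factor = (1 − e^(−0.04·44))/4.15 = 0.1995
U = 1.1415 · 0.1995

0.2277


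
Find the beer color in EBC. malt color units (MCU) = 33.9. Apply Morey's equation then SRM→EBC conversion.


SRM = 1.4922·MCU^0.6859;  EBC = SRM·1.97
SRM = 1.4922·33.9^0.6859 = 16.7260
EBC = 16.7260·1.97

32.9501 EBC


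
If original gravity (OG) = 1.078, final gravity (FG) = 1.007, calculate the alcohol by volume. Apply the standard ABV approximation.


ABV = (OG − FG) · 131.25
ABV = (1.078 − 1.007) · 131.25

9.3188 % ABV


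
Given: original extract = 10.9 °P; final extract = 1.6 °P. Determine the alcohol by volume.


SG = 259/(259 − P);  ABV = (OG − FG)·131.25
OG = 259/(259 − 10.9) = 1.0439
FG = 259/(259 − 1.6) = 1.0062
ABV = (1.0439 − 1.0062)·131.25

4.9505 % ABV


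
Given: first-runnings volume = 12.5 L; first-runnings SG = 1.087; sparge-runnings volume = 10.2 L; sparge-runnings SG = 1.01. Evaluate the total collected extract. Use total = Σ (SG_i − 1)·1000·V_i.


first = (1.087 − 1)·1000·12.5 = 1087.5000
sparge = (1.01 − 1)·1000·10.2 = 102.0000
total = 1087.5000 + 102.0000

1189.5000 gravity·L


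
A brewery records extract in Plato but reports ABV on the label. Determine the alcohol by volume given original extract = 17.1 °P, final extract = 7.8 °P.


SG = 259/(259 − P);  ABV = (OG − FG)·131.25
OG = 259/(259 − 17.1) = 1.0707
FG = 259/(259 − 7.8) = 1.0311
ABV = (1.0707 − 1.0311)·131.25

5.2027 % ABV


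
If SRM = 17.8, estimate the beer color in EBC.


EBC = SRM · 1.97
EBC = 17.8 · 1.97

35.0660 EBC


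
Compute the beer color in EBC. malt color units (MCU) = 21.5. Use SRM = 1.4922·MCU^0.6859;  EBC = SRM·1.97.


SRM = 1.4922·21.5^0.6859 = 12.2390
EBC = 12.2390·1.97

24.1109 EBC


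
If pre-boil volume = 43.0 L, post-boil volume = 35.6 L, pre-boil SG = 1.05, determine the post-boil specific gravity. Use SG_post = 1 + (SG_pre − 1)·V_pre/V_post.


pts_pre = (1.05 − 1)·1000 = 50.0000
pts_post = 50.0000·43.0/35.6 = 60.3933
SG_post = 1 + 60.3933/1000

1.0604


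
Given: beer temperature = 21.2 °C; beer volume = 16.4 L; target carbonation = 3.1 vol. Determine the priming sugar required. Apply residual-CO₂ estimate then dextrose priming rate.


residual = 14.695·(0.01821 + 0.09011·e^(−0.04·T));  sugar = (target − residual)·4.0·V
residual = 14.695·(0.01821 + 0.09011·e^(−0.04·21.2)) = 0.8347
sugar = (3.1 − 0.8347)·4.0·16.4

148.6038 g


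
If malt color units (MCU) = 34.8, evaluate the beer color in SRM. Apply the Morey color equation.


SRM = 1.4922 · MCU^0.6859
SRM = 1.4922 · 34.8^0.6859

17.0293 SRM


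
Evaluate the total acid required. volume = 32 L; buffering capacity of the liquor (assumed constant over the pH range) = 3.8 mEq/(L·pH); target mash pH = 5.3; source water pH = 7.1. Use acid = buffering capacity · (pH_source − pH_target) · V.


acid = 3.8 · (7.1 − 5.3) · 32

218.8800 mEq


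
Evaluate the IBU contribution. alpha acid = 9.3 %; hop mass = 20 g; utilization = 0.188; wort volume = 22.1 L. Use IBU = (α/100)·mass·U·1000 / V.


IBU = (9.3/100)·20·0.188·1000 / 22.1

15.8226 IBU


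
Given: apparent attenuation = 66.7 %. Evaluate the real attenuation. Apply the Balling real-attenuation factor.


RA = AA · 0.8192
RA = 66.7 · 0.8192

54.6406 %


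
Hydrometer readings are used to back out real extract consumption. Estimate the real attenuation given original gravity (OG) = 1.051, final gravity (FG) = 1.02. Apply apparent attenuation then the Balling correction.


AA = (OG−FG)/(OG−1)·100;  RA = AA·0.8192
AA = (1.051 − 1.02)/(1.051 − 1)·100 = 60.7843
RA = 60.7843·0.8192

49.7945 %


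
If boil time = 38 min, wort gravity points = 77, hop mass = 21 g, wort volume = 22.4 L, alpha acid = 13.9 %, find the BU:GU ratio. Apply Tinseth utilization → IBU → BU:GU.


U = 1.65·0.000125^(GP/1000)·(1−e^(−0.04t))/4.15;  IBU = (α/100)·m·U·1000/V;  BU:GU = IBU/GP
U = 1.65·0.000125^(77/1000)·(1−e^(−0.04·38))/4.15 = 0.1555
IBU = (13.9/100)·21·0.1555·1000/22.4 = 20.2626
BU:GU = 20.2626/77

0.2632


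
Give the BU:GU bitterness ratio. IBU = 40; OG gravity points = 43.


BU:GU = IBU / OG_points
BU:GU = 40 / 43

0.9302


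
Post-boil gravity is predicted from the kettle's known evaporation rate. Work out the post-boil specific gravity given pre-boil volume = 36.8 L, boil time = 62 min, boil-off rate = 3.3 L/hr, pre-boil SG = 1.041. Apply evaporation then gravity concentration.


V_post = V_pre − rate·(t/60);  SG_post = 1 + (SG_pre−1)·V_pre/V_post
V_post = 36.8 − 3.3·(62/60) = 33.3900
SG_post = 1 + (1.041 − 1)·36.8/33.3900

1.0452


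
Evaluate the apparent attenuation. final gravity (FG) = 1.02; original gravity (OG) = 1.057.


AA = (OG − FG)/(OG − 1) · 100
AA = (1.057 − 1.02)/(1.057 − 1) · 100

64.9123 %


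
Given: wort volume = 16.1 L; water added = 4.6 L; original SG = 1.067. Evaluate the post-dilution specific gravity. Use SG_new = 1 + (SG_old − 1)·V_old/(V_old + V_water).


pts = (1.067 − 1)·1000·16.1/(16.1 + 4.6) = 52.1111
SG_new = 1 + 52.1111/1000

1.0521


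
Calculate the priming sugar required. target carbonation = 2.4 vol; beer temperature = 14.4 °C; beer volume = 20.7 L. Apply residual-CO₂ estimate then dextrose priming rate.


residual = 14.695·(0.01821 + 0.09011·e^(−0.04·T));  sugar = (target − residual)·4.0·V
residual = 14.695·(0.01821 + 0.09011·e^(−0.04·14.4)) = 1.0120
sugar = (2.4 − 1.0120)·4.0·20.7

114.9292 g


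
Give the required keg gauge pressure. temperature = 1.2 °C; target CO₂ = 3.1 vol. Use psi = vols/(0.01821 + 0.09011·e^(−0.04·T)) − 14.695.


psi = 3.1/(0.01821 + 0.09011·e^(−0.04·1.2)) − 14.695

15.0849 psi


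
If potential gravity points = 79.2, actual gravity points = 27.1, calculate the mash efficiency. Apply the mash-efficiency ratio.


efficiency = actual / potential × 100
efficiency = 27.1 / 79.2 × 100

34.2172 %


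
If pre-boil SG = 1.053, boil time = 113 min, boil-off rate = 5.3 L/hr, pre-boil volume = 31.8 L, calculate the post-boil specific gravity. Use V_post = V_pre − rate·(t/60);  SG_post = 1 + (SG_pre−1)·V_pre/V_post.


V_post = 31.8 − 5.3·(113/60) = 21.8183
SG_post = 1 + (1.053 − 1)·31.8/21.8183

1.0772


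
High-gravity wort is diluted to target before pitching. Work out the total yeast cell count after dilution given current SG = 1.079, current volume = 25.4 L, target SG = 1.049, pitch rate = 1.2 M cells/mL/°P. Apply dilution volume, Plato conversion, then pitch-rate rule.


V_w = V·((SG_c−1)/(SG_t−1)−1);  °P = 259 − 259/SG_t;  cells = rate·(V+V_w)·°P
V_w = 25.4·((1.079−1)/(1.049−1)−1) = 15.5510
V_final = 25.4 + 15.5510 = 40.9510
°P = 259 − 259/1.049 = 12.0982
cells = 1.2·40.9510·12.0982

594.5198 billion cells


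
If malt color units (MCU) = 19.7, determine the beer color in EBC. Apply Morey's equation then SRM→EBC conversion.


SRM = 1.4922·MCU^0.6859;  EBC = SRM·1.97
SRM = 1.4922·19.7^0.6859 = 11.5266
EBC = 11.5266·1.97

22.7074 EBC


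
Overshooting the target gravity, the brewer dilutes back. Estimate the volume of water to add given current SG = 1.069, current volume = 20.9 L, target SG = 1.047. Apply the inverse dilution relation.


V_water = V·((SG_curr − 1)/(SG_target − 1) − 1)
V_water = 20.9·((1.069 − 1)/(1.047 − 1) − 1)

9.7830 L


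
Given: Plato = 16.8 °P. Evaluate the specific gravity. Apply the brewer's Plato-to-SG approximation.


SG = 259/(259 − P)
SG = 259/(259 − 16.8)

1.0694


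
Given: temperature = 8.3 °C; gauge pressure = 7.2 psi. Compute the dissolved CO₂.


vols = (P + 14.695)·(0.01821 + 0.09011·e^(−0.04·T))
vols = (7.2 + 14.695)·(0.01821 + 0.09011·e^(−0.04·8.3))

1.8143 volumes


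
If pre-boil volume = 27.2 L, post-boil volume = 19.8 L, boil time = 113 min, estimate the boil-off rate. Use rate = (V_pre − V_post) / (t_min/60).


rate = (27.2 − 19.8) / (113/60)

3.9292 L/hr


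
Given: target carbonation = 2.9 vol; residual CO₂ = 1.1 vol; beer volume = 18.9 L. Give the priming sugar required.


sugar = (target − residual)·4.0·V
sugar = (2.9 − 1.1)·4.0·18.9

136.0800 g


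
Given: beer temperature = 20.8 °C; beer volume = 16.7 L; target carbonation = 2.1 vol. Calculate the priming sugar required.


residual = 14.695·(0.01821 + 0.09011·e^(−0.04·T));  sugar = (target − residual)·4.0·V
residual = 14.695·(0.01821 + 0.09011·e^(−0.04·20.8)) = 0.8438
sugar = (2.1 − 0.8438)·4.0·16.7

83.9112 g


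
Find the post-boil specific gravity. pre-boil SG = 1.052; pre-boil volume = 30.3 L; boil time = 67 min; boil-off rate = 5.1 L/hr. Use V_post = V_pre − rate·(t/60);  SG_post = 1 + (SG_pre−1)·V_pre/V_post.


V_post = 30.3 − 5.1·(67/60) = 24.6050
SG_post = 1 + (1.052 − 1)·30.3/24.6050

1.0640


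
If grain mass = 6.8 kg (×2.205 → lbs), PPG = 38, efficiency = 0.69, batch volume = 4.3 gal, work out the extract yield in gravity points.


points = lbs × PPG × eff / vol
lbs = 6.8 × 2.205 = 14.9940
points = 14.9940 × 38 × 0.69 / 4.3

91.4285 points


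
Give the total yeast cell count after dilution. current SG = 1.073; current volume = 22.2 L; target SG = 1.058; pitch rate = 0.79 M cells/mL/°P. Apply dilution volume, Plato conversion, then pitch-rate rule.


V_w = V·((SG_c−1)/(SG_t−1)−1);  °P = 259 − 259/SG_t;  cells = rate·(V+V_w)·°P
V_w = 22.2·((1.073−1)/(1.058−1)−1) = 5.7414
V_final = 22.2 + 5.7414 = 27.9414
°P = 259 − 259/1.058 = 14.1985
cells = 0.79·27.9414·14.1985

313.4130 billion cells


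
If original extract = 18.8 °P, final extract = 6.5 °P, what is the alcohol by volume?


SG = 259/(259 − P);  ABV = (OG − FG)·131.25
OG = 259/(259 − 18.8) = 1.0783
FG = 259/(259 − 6.5) = 1.0257
ABV = (1.0783 − 1.0257)·131.25

6.8940 % ABV


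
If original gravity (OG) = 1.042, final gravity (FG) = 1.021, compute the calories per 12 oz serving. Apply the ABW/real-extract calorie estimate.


ABW = (OG−FG)·131.25·0.79/FG;  °P = 259 − 259/SG (for OG→OE and FG→AE);  RE = 0.1808·OE + 0.8192·AE;  Cal = (6.9·ABW + 4·(RE−0.1))·FG·3.55
ABW = (1.042 − 1.021)·131.25·0.79/1.021 = 2.1327
OE = 259 − 259/1.042 = 10.4395 °P
AE = 259 − 259/1.021 = 5.3271 °P
RE = 0.1808·10.4395 + 0.8192·5.3271 = 6.2515 °P
Cal = (6.9·2.1327 + 4·(6.2515−0.1))·1.021·3.55

142.5213 kcal


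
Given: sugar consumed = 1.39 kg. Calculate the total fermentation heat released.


Q = m_sugar · 590 kJ/kg
Q = 1.39 · 590

820.1000 kJ


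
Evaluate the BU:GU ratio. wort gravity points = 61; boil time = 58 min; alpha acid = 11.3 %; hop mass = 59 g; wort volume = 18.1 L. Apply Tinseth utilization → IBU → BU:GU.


U = 1.65·0.000125^(GP/1000)·(1−e^(−0.04t))/4.15;  IBU = (α/100)·m·U·1000/V;  BU:GU = IBU/GP
U = 1.65·0.000125^(61/1000)·(1−e^(−0.04·58))/4.15 = 0.2072
IBU = (11.3/100)·59·0.2072·1000/18.1 = 76.3263
BU:GU = 76.3263/61

1.2513


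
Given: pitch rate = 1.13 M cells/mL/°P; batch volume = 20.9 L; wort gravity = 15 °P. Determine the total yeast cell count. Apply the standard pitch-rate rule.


cells (billions) = rate · V_L · °P
cells = 1.13 · 20.9 · 15

354.2550 billion cells


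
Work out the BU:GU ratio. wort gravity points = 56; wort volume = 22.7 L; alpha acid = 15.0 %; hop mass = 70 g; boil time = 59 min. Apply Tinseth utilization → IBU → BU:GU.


U = 1.65·0.000125^(GP/1000)·(1−e^(−0.04t))/4.15;  IBU = (α/100)·m·U·1000/V;  BU:GU = IBU/GP
U = 1.65·0.000125^(56/1000)·(1−e^(−0.04·59))/4.15 = 0.2177
IBU = (15.0/100)·70·0.2177·1000/22.7 = 100.6823
BU:GU = 100.6823/56

1.7979


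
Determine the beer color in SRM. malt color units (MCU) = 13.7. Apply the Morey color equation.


SRM = 1.4922 · MCU^0.6859
SRM = 1.4922 · 13.7^0.6859

8.9847 SRM


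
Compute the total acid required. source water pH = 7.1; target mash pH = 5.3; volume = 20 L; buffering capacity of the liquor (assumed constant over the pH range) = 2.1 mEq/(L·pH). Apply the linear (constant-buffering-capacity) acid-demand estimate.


acid = buffering capacity · (pH_source − pH_target) · V
acid = 2.1 · (7.1 − 5.3) · 20

75.6000 mEq


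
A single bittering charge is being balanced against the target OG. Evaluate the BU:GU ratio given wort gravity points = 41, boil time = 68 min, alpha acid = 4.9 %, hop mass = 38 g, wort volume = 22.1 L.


U = 1.65·0.000125^(GP/1000)·(1−e^(−0.04t))/4.15;  IBU = (α/100)·m·U·1000/V;  BU:GU = IBU/GP
U = 1.65·0.000125^(41/1000)·(1−e^(−0.04·68))/4.15 = 0.2569
IBU = (4.9/100)·38·0.2569·1000/22.1 = 21.6472
BU:GU = 21.6472/41

0.5280


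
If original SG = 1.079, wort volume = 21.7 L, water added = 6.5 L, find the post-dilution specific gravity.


SG_new = 1 + (SG_old − 1)·V_old/(V_old + V_water)
pts = (1.079 − 1)·1000·21.7/(21.7 + 6.5) = 60.7908
SG_new = 1 + 60.7908/1000

1.0608


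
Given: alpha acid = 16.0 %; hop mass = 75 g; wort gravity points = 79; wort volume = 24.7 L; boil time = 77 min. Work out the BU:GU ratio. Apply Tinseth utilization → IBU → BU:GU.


U = 1.65·0.000125^(GP/1000)·(1−e^(−0.04t))/4.15;  IBU = (α/100)·m·U·1000/V;  BU:GU = IBU/GP
U = 1.65·0.000125^(79/1000)·(1−e^(−0.04·77))/4.15 = 0.1865
IBU = (16.0/100)·75·0.1865·1000/24.7 = 90.6031
BU:GU = 90.6031/79

1.1469


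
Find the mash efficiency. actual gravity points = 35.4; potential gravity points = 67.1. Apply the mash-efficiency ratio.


efficiency = actual / potential × 100
efficiency = 35.4 / 67.1 × 100

52.7571 %


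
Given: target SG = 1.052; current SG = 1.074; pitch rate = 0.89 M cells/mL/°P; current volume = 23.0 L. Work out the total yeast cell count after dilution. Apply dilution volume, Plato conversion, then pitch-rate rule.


V_w = V·((SG_c−1)/(SG_t−1)−1);  °P = 259 − 259/SG_t;  cells = rate·(V+V_w)·°P
V_w = 23.0·((1.074−1)/(1.052−1)−1) = 9.7308
V_final = 23.0 + 9.7308 = 32.7308
°P = 259 − 259/1.052 = 12.8023
cells = 0.89·32.7308·12.8023

372.9354 billion cells


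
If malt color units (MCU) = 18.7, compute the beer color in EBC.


SRM = 1.4922·MCU^0.6859;  EBC = SRM·1.97
SRM = 1.4922·18.7^0.6859 = 11.1220
EBC = 11.1220·1.97

21.9104 EBC


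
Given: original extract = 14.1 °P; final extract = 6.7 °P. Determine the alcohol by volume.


SG = 259/(259 − P);  ABV = (OG − FG)·131.25
OG = 259/(259 − 14.1) = 1.0576
FG = 259/(259 − 6.7) = 1.0266
ABV = (1.0576 − 1.0266)·131.25

4.0712 % ABV


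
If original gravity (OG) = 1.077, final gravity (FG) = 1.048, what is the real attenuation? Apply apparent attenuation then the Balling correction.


AA = (OG−FG)/(OG−1)·100;  RA = AA·0.8192
AA = (1.077 − 1.048)/(1.077 − 1)·100 = 37.6623
RA = 37.6623·0.8192

30.8530 %


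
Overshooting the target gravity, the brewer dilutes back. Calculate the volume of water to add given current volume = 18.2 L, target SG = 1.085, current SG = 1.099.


V_water = V·((SG_curr − 1)/(SG_target − 1) − 1)
V_water = 18.2·((1.099 − 1)/(1.085 − 1) − 1)

2.9976 L


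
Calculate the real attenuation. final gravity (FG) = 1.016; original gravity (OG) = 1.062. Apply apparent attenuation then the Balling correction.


AA = (OG−FG)/(OG−1)·100;  RA = AA·0.8192
AA = (1.062 − 1.016)/(1.062 − 1)·100 = 74.1935
RA = 74.1935·0.8192

60.7794 %


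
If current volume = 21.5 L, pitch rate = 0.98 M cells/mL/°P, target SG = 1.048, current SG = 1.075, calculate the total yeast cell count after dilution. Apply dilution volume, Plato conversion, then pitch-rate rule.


V_w = V·((SG_c−1)/(SG_t−1)−1);  °P = 259 − 259/SG_t;  cells = rate·(V+V_w)·°P
V_w = 21.5·((1.075−1)/(1.048−1)−1) = 12.0937
V_final = 21.5 + 12.0937 = 33.5937
°P = 259 − 259/1.048 = 11.8626
cells = 0.98·33.5937·11.8626

390.5389 billion cells


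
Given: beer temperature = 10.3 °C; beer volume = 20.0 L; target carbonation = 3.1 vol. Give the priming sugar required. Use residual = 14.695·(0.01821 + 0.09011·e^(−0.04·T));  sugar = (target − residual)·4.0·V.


residual = 14.695·(0.01821 + 0.09011·e^(−0.04·10.3)) = 1.1446
sugar = (3.1 − 1.1446)·4.0·20.0

156.4301 g


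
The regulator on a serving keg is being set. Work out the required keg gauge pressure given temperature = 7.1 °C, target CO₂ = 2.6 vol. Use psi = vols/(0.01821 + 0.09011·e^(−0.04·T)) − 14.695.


psi = 2.6/(0.01821 + 0.09011·e^(−0.04·7.1)) − 14.695

15.5229 psi


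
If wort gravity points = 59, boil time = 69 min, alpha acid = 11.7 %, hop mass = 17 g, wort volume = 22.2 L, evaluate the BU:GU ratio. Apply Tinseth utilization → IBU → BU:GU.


U = 1.65·0.000125^(GP/1000)·(1−e^(−0.04t))/4.15;  IBU = (α/100)·m·U·1000/V;  BU:GU = IBU/GP
U = 1.65·0.000125^(59/1000)·(1−e^(−0.04·69))/4.15 = 0.2192
IBU = (11.7/100)·17·0.2192·1000/22.2 = 19.6354
BU:GU = 19.6354/59

0.3328


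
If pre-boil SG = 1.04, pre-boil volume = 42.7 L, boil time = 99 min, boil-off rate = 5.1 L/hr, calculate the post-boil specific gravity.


V_post = V_pre − rate·(t/60);  SG_post = 1 + (SG_pre−1)·V_pre/V_post
V_post = 42.7 − 5.1·(99/60) = 34.2850
SG_post = 1 + (1.04 − 1)·42.7/34.2850

1.0498


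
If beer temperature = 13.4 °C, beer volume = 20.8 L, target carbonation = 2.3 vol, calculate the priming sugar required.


residual = 14.695·(0.01821 + 0.09011·e^(−0.04·T));  sugar = (target − residual)·4.0·V
residual = 14.695·(0.01821 + 0.09011·e^(−0.04·13.4)) = 1.0423
sugar = (2.3 − 1.0423)·4.0·20.8

104.6369 g


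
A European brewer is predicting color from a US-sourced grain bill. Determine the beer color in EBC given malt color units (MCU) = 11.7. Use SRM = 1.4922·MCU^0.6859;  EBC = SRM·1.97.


SRM = 1.4922·11.7^0.6859 = 8.0630
EBC = 8.0630·1.97

15.8841 EBC


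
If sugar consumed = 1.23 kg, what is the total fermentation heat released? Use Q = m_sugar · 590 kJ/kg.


Q = 1.23 · 590

725.7000 kJ


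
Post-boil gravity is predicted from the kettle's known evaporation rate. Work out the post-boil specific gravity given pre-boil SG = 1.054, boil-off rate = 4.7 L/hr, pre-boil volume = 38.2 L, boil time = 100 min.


V_post = V_pre − rate·(t/60);  SG_post = 1 + (SG_pre−1)·V_pre/V_post
V_post = 38.2 − 4.7·(100/60) = 30.3667
SG_post = 1 + (1.054 − 1)·38.2/30.3667

1.0679


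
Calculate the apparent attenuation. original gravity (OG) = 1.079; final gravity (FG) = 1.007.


AA = (OG − FG)/(OG − 1) · 100
AA = (1.079 − 1.007)/(1.079 − 1) · 100

91.1392 %


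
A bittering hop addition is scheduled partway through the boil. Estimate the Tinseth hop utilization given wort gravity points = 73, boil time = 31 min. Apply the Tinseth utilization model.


U = 1.65·0.000125^(GP/1000) · (1 − e^(−0.04·t))/4.15
bigness = 1.65·0.000125^(73/1000) = 0.8562
boil_factor = (1 − e^(−0.04·31))/4.15 = 0.1712
U = 0.8562 · 0.1712

0.1466


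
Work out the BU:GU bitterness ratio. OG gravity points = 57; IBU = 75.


BU:GU = IBU / OG_points
BU:GU = 75 / 57

1.3158


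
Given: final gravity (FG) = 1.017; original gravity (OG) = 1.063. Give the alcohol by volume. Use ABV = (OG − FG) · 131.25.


ABV = (1.063 − 1.017) · 131.25

6.0375 % ABV


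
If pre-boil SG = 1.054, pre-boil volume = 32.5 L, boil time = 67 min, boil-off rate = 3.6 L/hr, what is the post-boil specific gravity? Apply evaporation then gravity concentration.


V_post = V_pre − rate·(t/60);  SG_post = 1 + (SG_pre−1)·V_pre/V_post
V_post = 32.5 − 3.6·(67/60) = 28.4800
SG_post = 1 + (1.054 − 1)·32.5/28.4800

1.0616


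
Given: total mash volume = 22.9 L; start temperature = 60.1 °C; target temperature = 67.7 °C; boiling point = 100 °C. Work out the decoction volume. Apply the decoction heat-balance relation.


V_dec = V_total·(T_target − T_start)/(T_boil − T_start)
V_dec = 22.9·(67.7 − 60.1)/(100 − 60.1)

4.3619 L
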